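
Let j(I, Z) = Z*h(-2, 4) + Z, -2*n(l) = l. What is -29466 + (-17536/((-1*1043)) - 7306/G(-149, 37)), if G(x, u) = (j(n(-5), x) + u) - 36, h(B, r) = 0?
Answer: -2269137069/77182 ≈ -29400.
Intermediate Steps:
n(l) = -l/2
j(I, Z) = Z (j(I, Z) = Z*0 + Z = 0 + Z = Z)
G(x, u) = -36 + u + x (G(x, u) = (x + u) - 36 = (u + x) - 36 = -36 + u + x)
-29466 + (-17536/((-1*1043)) - 7306/G(-149, 37)) = -29466 + (-17536/((-1*1043)) - 7306/(-36 + 37 - 149)) = -29466 + (-17536/(-1043) - 7306/(-148)) = -29466 + (-17536*(-1/1043) - 7306*(-1/148)) = -29466 + (17536/1043 + 3653/74) = -29466 + 5107743/77182 = -2269137069/77182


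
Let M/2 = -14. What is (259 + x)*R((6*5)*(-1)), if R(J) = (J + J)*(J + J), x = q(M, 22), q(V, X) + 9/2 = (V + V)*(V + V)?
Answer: 12205800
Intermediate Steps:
M = -28 (M = 2*(-14) = -28)
q(V, X) = -9/2 + 4*V**2 (q(V, X) = -9/2 + (V + V)*(V + V) = -9/2 + (2*V)*(2*V) = -9/2 + 4*V**2)
x = 6263/2 (x = -9/2 + 4*(-28)**2 = -9/2 + 4*784 = -9/2 + 3136 = 6263/2 ≈ 3131.5)
R(J) = 4*J**2 (R(J) = (2*J)*(2*J) = 4*J**2)
(259 + x)*R((6*5)*(-1)) = (259 + 6263/2)*(4*((6*5)*(-1))**2) = 6781*(4*(30*(-1))**2)/2 = 6781*(4*(-30)**2)/2 = 6781*(4*900)/2 = (6781/2)*3600 = 12205800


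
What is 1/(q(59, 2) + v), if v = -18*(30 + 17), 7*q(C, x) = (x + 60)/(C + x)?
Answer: -427/361180 ≈ -0.0011822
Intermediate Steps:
q(C, x) = (60 + x)/(7*(C + x)) (q(C, x) = ((x + 60)/(C + x))/7 = ((60 + x)/(C + x))/7 = (60 + x)/(7*(C + x)))
v = -846 (v = -18*47 = -846)
1/(q(59, 2) + v) = 1/((60 + 2)/(7*(59 + 2)) - 846) = 1/((⅐)*62/61 - 846) = 1/((⅐)*(1/61)*62 - 846) = 1/(62/427 - 846) = 1/(-361180/427) = -427/361180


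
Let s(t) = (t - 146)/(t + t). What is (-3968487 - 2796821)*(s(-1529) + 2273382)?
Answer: -2137838506086134/139 ≈ -1.5380e+13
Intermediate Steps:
s(t) = (-146 + t)/(2*t) (s(t) = (-146 + t)/((2*t)) = (-146 + t)*(1/(2*t)) = (-146 + t)/(2*t))
(-3968487 - 2796821)*(s(-1529) + 2273382) = (-3968487 - 2796821)*((½)*(-146 - 1529)/(-1529) + 2273382) = -6765308*((½)*(-1/1529)*(-1675) + 2273382) = -6765308*(1675/3058 + 2273382) = -6765308*6952003831/3058 = -2137838506086134/139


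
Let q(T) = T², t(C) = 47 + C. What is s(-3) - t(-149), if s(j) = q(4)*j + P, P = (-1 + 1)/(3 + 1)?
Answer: 54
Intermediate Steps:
P = 0 (P = 0/4 = 0*(¼) = 0)
s(j) = 16*j (s(j) = 4²*j + 0 = 16*j + 0 = 16*j)
s(-3) - t(-149) = 16*(-3) - (47 - 149) = -48 - 1*(-102) = -48 + 102 = 54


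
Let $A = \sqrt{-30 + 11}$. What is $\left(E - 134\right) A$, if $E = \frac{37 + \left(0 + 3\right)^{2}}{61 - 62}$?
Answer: $- 180 i \sqrt{19} \approx - 784.6 i$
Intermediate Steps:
$E = -46$ ($E = \frac{37 + 3^{2}}{-1} = \left(37 + 9\right) \left(-1\right) = 46 \left(-1\right) = -46$)
$A = i \sqrt{19}$ ($A = \sqrt{-19} = i \sqrt{19} \approx 4.3589 i$)
$\left(E - 134\right) A = \left(-46 - 134\right) i \sqrt{19} = - 180 i \sqrt{19}$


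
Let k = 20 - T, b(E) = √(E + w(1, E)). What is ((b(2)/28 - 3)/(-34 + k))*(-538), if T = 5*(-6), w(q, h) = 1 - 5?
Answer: 807/8 - 269*I*√2/224 ≈ 100.88 - 1.6983*I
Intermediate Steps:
w(q, h) = -4
T = -30
b(E) = √(-4 + E) (b(E) = √(E - 4) = √(-4 + E))
k = 50 (k = 20 - 1*(-30) = 20 + 30 = 50)
((b(2)/28 - 3)/(-34 + k))*(-538) = ((√(-4 + 2)/28 - 3)/(-34 + 50))*(-538) = ((√(-2)*(1/28) - 3)/16)*(-538) = (((I*√2)*(1/28) - 3)*(1/16))*(-538) = ((I*√2/28 - 3)*(1/16))*(-538) = ((-3 + I*√2/28)*(1/16))*(-538) = (-3/16 + I*√2/448)*(-538) = 807/8 - 269*I*√2/224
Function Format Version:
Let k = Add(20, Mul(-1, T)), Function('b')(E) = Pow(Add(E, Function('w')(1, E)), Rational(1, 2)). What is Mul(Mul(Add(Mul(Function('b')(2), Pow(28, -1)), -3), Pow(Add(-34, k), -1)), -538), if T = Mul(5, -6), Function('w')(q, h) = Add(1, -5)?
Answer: Add(Rational(807, 8), Mul(Rational(-269, 224), I, Pow(2, Rational(1, 2)))) ≈ Add(100.88, Mul(-1.6983, I))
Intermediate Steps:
Function('w')(q, h) = -4
T = -30
Function('b')(E) = Pow(Add(-4, E), Rational(1, 2)) (Function('b')(E) = Pow(Add(E, -4), Rational(1, 2)) = Pow(Add(-4, E), Rational(1, 2)))
k = 50 (k = Add(20, Mul(-1, -30)) = Add(20, 30) = 50)
Mul(Mul(Add(Mul(Function('b')(2), Pow(28, -1)), -3), Pow(Add(-34, k), -1)), -538) = Mul(Mul(Add(Mul(Pow(Add(-4, 2), Rational(1, 2)), Pow(28, -1)), -3), Pow(Add(-34, 50), -1)), -538) = Mul(Mul(Add(Mul(Pow(-2, Rational(1, 2)), Rational(1, 28)), -3), Pow(16, -1)), -538) = Mul(Mul(Add(Mul(Mul(I, Pow(2, Rational(1, 2))), Rational(1, 28)), -3), Rational(1, 16)), -538) = Mul(Mul(Add(Mul(Rational(1, 28), I, Pow(2, Rational(1, 2))), -3), Rational(1, 16)), -538) = Mul(Mul(Add(-3, Mul(Rational(1, 28), I, Pow(2, Rational(1, 2)))), Rational(1, 16)), -538) = Mul(Add(Rational(-3, 16), Mul(Rational(1, 448), I, Pow(2, Rational(1, 2)))), -538) = Add(Rational(807, 8), Mul(Rational(-269, 224), I, Pow(2, Rational(1, 2))))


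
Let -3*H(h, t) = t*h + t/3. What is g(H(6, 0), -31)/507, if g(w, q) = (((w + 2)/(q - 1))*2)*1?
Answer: -1/4056 ≈ -0.00024655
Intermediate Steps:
H(h, t) = -t/9 - h*t/3 (H(h, t) = -(t*h + t/3)/3 = -(h*t + t*(⅓))/3 = -(h*t + t/3)/3 = -(t/3 + h*t)/3 = -t/9 - h*t/3)
g(w, q) = 2*(2 + w)/(-1 + q) (g(w, q) = (((2 + w)/(-1 + q))*2)*1 = (2*(2 + w)/(-1 + q))*1 = 2*(2 + w)/(-1 + q))
g(H(6, 0), -31)/507 = (2*(2 - ⅑*0*(1 + 3*6))/(-1 - 31))/507 = (2*(2 - ⅑*0*(1 + 18))/(-32))*(1/507) = (2*(-1/32)*(2 - ⅑*0*19))*(1/507) = (2*(-1/32)*(2 + 0))*(1/507) = (2*(-1/32)*2)*(1/507) = -⅛*1/507 = -1/4056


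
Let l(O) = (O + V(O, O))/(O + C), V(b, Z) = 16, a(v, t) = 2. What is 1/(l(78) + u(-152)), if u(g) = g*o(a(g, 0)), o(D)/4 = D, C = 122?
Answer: -100/121553 ≈ -0.00082269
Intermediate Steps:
o(D) = 4*D
l(O) = (16 + O)/(122 + O) (l(O) = (O + 16)/(O + 122) = (16 + O)/(122 + O))
u(g) = 8*g (u(g) = g*(4*2) = g*8 = 8*g)
1/(l(78) + u(-152)) = 1/((16 + 78)/(122 + 78) + 8*(-152)) = 1/(94/200 - 1216) = 1/((1/200)*94 - 1216) = 1/(47/100 - 1216) = 1/(-121553/100) = -100/121553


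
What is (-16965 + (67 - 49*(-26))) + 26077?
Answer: 10453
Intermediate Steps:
(-16965 + (67 - 49*(-26))) + 26077 = (-16965 + (67 + 1274)) + 26077 = (-16965 + 1341) + 26077 = -15624 + 26077 = 10453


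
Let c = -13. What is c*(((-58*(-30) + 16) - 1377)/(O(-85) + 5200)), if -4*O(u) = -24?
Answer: -4927/5206 ≈ -0.94641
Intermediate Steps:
O(u) = 6 (O(u) = -1/4*(-24) = 6)
c*(((-58*(-30) + 16) - 1377)/(O(-85) + 5200)) = -13*((-58*(-30) + 16) - 1377)/(6 + 5200) = -13*((1740 + 16) - 1377)/5206 = -13*(1756 - 1377)/5206 = -4927/5206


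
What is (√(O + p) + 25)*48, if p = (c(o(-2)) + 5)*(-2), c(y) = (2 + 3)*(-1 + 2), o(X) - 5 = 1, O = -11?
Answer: 1200 + 48*I*√31 ≈ 1200.0 + 267.25*I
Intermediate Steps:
o(X) = 6 (o(X) = 5 + 1 = 6)
c(y) = 5 (c(y) = 5*1 = 5)
p = -20 (p = (5 + 5)*(-2) = 10*(-2) = -20)
(√(O + p) + 25)*48 = (√(-11 - 20) + 25)*48 = (√(-31) + 25)*48 = (I*√31 + 25)*48 = (25 + I*√31)*48 = 1200 + 48*I*√31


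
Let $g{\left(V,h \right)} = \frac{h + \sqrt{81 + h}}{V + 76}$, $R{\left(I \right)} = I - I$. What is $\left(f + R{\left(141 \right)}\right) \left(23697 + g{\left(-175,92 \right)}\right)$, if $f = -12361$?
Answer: $- \frac{28997805871}{99} + \frac{12361 \sqrt{173}}{99} \approx -2.9291 \cdot 10^{8}$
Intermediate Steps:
$R{\left(I \right)} = 0$
$g{\left(V,h \right)} = \frac{h + \sqrt{81 + h}}{76 + V}$
$\left(f + R{\left(141 \right)}\right) \left(23697 + g{\left(-175,92 \right)}\right) = \left(-12361 + 0\right) \left(23697 + \frac{92 + \sqrt{81 + 92}}{76 - 175}\right) = - 12361 \left(23697 + \frac{92 + \sqrt{173}}{-99}\right) = - 12361 \left(23697 - \frac{92 + \sqrt{173}}{99}\right) = - 12361 \left(23697 - \left(\frac{92}{99} + \frac{\sqrt{173}}{99}\right)\right) = - 12361 \left(\frac{2345911}{99} - \frac{\sqrt{173}}{99}\right) = - \frac{28997805871}{99} + \frac{12361 \sqrt{173}}{99}$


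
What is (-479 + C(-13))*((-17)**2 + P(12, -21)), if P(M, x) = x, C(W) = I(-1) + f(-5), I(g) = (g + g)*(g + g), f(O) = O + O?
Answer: -129980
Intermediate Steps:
f(O) = 2*O
I(g) = 4*g**2 (I(g) = (2*g)*(2*g) = 4*g**2)
C(W) = -6 (C(W) = 4*(-1)**2 + 2*(-5) = 4*1 - 10 = 4 - 10 = -6)
(-479 + C(-13))*((-17)**2 + P(12, -21)) = (-479 - 6)*((-17)**2 - 21) = -485*(289 - 21) = -485*268 = -129980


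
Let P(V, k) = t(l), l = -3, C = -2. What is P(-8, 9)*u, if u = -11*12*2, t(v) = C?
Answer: 528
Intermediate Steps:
t(v) = -2
P(V, k) = -2
u = -264 (u = -132*2 = -264)
P(-8, 9)*u = -2*(-264) = 528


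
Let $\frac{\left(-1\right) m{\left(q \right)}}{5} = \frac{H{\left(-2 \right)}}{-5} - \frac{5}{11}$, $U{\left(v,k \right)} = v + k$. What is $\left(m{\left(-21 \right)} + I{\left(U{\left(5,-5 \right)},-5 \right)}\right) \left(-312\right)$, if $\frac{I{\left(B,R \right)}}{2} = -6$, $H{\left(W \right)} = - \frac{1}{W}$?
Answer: $\frac{31668}{11} \approx 2878.9$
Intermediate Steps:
$U{\left(v,k \right)} = k + v$
$I{\left(B,R \right)} = -12$ ($I{\left(B,R \right)} = 2 \left(-6\right) = -12$)
$m{\left(q \right)} = \frac{61}{22}$ ($m{\left(q \right)} = - 5 \left(\frac{\left(-1\right) \frac{1}{-2}}{-5} - \frac{5}{11}\right) = - 5 \left(\left(-1\right) \left(- \frac{1}{2}\right) \left(- \frac{1}{5}\right) - \frac{5}{11}\right) = - 5 \left(\frac{1}{2} \left(- \frac{1}{5}\right) - \frac{5}{11}\right) = - 5 \left(- \frac{1}{10} - \frac{5}{11}\right) = \left(-5\right) \left(- \frac{61}{110}\right) = \frac{61}{22}$)
$\left(m{\left(-21 \right)} + I{\left(U{\left(5,-5 \right)},-5 \right)}\right) \left(-312\right) = \left(\frac{61}{22} - 12\right) \left(-312\right) = \left(- \frac{203}{22}\right) \left(-312\right) = \frac{31668}{11}$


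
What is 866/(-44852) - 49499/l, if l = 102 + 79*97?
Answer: -1113426819/174137890 ≈ -6.3939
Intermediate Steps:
l = 7765 (l = 102 + 7663 = 7765)
866/(-44852) - 49499/l = 866/(-44852) - 49499/7765 = 866*(-1/44852) - 49499*1/7765 = -433/22426 - 49499/7765 = -1113426819/174137890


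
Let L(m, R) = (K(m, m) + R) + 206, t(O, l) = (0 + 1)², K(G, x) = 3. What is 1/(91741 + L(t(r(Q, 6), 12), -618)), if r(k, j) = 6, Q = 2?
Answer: 1/91332 ≈ 1.0949e-5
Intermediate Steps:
t(O, l) = 1 (t(O, l) = 1² = 1)
L(m, R) = 209 + R (L(m, R) = (3 + R) + 206 = 209 + R)
1/(91741 + L(t(r(Q, 6), 12), -618)) = 1/(91741 + (209 - 618)) = 1/(91741 - 409) = 1/91332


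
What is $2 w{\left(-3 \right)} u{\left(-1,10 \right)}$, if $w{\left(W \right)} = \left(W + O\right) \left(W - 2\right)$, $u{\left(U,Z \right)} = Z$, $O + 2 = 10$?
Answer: $-500$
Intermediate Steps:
$O = 8$ ($O = -2 + 10 = 8$)
$w{\left(W \right)} = \left(-2 + W\right) \left(8 + W\right)$ ($w{\left(W \right)} = \left(W + 8\right) \left(W - 2\right) = \left(8 + W\right) \left(-2 + W\right) = \left(-2 + W\right) \left(8 + W\right)$)
$2 w{\left(-3 \right)} u{\left(-1,10 \right)} = 2 \left(-16 + \left(-3\right)^{2} + 6 \left(-3\right)\right) 10 = 2 \left(-16 + 9 - 18\right) 10 = 2 \left(-25\right) 10 = \left(-50\right) 10 = -500$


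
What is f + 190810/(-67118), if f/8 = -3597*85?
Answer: -82084067045/33559 ≈ -2.4460e+6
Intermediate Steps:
f = -2445960 (f = 8*(-3597*85) = 8*(-305745) = -2445960)
f + 190810/(-67118) = -2445960 + 190810/(-67118) = -2445960 + 190810*(-1/67118) = -2445960 - 95405/33559 = -82084067045/33559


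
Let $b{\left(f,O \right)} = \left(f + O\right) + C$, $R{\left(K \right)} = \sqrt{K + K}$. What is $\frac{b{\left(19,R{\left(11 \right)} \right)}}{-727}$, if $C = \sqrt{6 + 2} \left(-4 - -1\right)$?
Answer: $- \frac{19}{727} - \frac{\sqrt{22}}{727} + \frac{6 \sqrt{2}}{727} \approx -0.020915$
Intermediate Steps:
$R{\left(K \right)} = \sqrt{2} \sqrt{K}$ ($R{\left(K \right)} = \sqrt{2 K} = \sqrt{2} \sqrt{K}$)
$C = - 6 \sqrt{2}$ ($C = \sqrt{8} \left(-4 + \left(-2 + 3\right)\right) = 2 \sqrt{2} \left(-4 + 1\right) = 2 \sqrt{2} \left(-3\right) = - 6 \sqrt{2} \approx -8.4853$)
$b{\left(f,O \right)} = O + f - 6 \sqrt{2}$ ($b{\left(f,O \right)} = \left(f + O\right) - 6 \sqrt{2} = \left(O + f\right) - 6 \sqrt{2} = O + f - 6 \sqrt{2}$)
$\frac{b{\left(19,R{\left(11 \right)} \right)}}{-727} = \frac{\sqrt{2} \sqrt{11} + 19 - 6 \sqrt{2}}{-727} = \left(\sqrt{22} + 19 - 6 \sqrt{2}\right) \left(- \frac{1}{727}\right) = \left(19 + \sqrt{22} - 6 \sqrt{2}\right) \left(- \frac{1}{727}\right) = - \frac{19}{727} - \frac{\sqrt{22}}{727} + \frac{6 \sqrt{2}}{727}$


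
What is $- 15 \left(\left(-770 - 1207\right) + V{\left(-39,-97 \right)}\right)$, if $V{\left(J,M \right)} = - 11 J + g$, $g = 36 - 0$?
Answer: $22680$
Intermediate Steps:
$g = 36$ ($g = 36 + 0 = 36$)
$V{\left(J,M \right)} = 36 - 11 J$ ($V{\left(J,M \right)} = - 11 J + 36 = 36 - 11 J$)
$- 15 \left(\left(-770 - 1207\right) + V{\left(-39,-97 \right)}\right) = - 15 \left(\left(-770 - 1207\right) + \left(36 - -429\right)\right) = - 15 \left(-1977 + \left(36 + 429\right)\right) = - 15 \left(-1977 + 465\right) = \left(-15\right) \left(-1512\right) = 22680$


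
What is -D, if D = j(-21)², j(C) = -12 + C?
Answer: -1089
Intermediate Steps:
D = 1089 (D = (-12 - 21)² = (-33)² = 1089)
-D = -1*1089 = -1089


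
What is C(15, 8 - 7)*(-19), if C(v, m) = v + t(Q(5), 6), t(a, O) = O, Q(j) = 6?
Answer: -399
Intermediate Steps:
C(v, m) = 6 + v (C(v, m) = v + 6 = 6 + v)
C(15, 8 - 7)*(-19) = (6 + 15)*(-19) = 21*(-19) = -399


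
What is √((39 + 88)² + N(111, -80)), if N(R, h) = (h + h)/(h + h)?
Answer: √16130 ≈ 127.00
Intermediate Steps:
N(R, h) = 1 (N(R, h) = (2*h)/((2*h)) = (2*h)*(1/(2*h)) = 1)
√((39 + 88)² + N(111, -80)) = √((39 + 88)² + 1) = √(127² + 1) = √(16129 + 1) = √16130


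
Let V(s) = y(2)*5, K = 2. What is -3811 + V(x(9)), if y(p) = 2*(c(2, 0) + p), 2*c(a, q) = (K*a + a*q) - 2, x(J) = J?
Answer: -3781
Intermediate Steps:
c(a, q) = -1 + a + a*q/2 (c(a, q) = ((2*a + a*q) - 2)/2 = (-2 + 2*a + a*q)/2 = -1 + a + a*q/2)
y(p) = 2 + 2*p (y(p) = 2*((-1 + 2 + (½)*2*0) + p) = 2*((-1 + 2 + 0) + p) = 2*(1 + p) = 2 + 2*p)
V(s) = 30 (V(s) = (2 + 2*2)*5 = (2 + 4)*5 = 6*5 = 30)
-3811 + V(x(9)) = -3811 + 30 = -3781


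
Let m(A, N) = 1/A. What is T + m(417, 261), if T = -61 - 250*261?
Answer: -27234686/417 ≈ -65311.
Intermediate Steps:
T = -65311 (T = -61 - 65250 = -65311)
T + m(417, 261) = -65311 + 1/417 = -27234686/417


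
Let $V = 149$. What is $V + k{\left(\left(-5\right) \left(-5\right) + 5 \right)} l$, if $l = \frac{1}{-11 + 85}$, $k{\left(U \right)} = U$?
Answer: $\frac{5528}{37} \approx 149.41$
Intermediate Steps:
$l = \frac{1}{74} \approx 0.013514$
$V + k{\left(\left(-5\right) \left(-5\right) + 5 \right)} l = 149 + \left(\left(-5\right) \left(-5\right) + 5\right) \frac{1}{74} = 149 + \left(25 + 5\right) \frac{1}{74} = 149 + 30 \cdot \frac{1}{74} = 149 + \frac{15}{37} = \frac{5528}{37}$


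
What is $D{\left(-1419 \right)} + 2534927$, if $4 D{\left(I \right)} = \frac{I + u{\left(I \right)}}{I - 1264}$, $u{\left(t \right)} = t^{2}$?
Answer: $\frac{13601412211}{5366} \approx 2.5347 \cdot 10^{6}$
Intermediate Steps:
$D{\left(I \right)} = \frac{I + I^{2}}{4 \left(-1264 + I\right)}$ ($D{\left(I \right)} = \frac{\left(I + I^{2}\right) \frac{1}{I - 1264}}{4} = \frac{\left(I + I^{2}\right) \frac{1}{-1264 + I}}{4} = \frac{\frac{1}{-1264 + I} \left(I + I^{2}\right)}{4} = \frac{I + I^{2}}{4 \left(-1264 + I\right)}$)
$D{\left(-1419 \right)} + 2534927 = \frac{1}{4} \left(-1419\right) \frac{1}{-1264 - 1419} \left(1 - 1419\right) + 2534927 = \frac{1}{4} \left(-1419\right) \frac{1}{-2683} \left(-1418\right) + 2534927 = \frac{1}{4} \left(-1419\right) \left(- \frac{1}{2683}\right) \left(-1418\right) + 2534927 = - \frac{1006071}{5366} + 2534927 = \frac{13601412211}{5366}$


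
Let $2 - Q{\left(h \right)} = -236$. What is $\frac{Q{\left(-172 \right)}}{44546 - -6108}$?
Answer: $\frac{119}{25327} \approx 0.0046985$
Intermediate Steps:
$Q{\left(h \right)} = 238$ ($Q{\left(h \right)} = 2 - -236 = 2 + 236 = 238$)
$\frac{Q{\left(-172 \right)}}{44546 - -6108} = \frac{238}{44546 - -6108} = \frac{238}{44546 + 6108} = \frac{238}{50654} = 238 \cdot \frac{1}{50654} = \frac{119}{25327}$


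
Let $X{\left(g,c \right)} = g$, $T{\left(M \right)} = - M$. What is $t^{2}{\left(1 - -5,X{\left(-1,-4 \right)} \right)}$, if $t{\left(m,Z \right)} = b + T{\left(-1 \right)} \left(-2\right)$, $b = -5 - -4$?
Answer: $9$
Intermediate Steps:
$b = -1$ ($b = -5 + 4 = -1$)
$t{\left(m,Z \right)} = -3$ ($t{\left(m,Z \right)} = -1 + \left(-1\right) \left(-1\right) \left(-2\right) = -1 + 1 \left(-2\right) = -1 - 2 = -3$)
$t^{2}{\left(1 - -5,X{\left(-1,-4 \right)} \right)} = \left(-3\right)^{2} = 9$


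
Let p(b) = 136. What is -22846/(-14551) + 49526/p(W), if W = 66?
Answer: 361879941/989468 ≈ 365.73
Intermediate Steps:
-22846/(-14551) + 49526/p(W) = -22846/(-14551) + 49526/136 = -22846*(-1/14551) + 49526*(1/136) = 22846/14551 + 24763/68 = 361879941/989468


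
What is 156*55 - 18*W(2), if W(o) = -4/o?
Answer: 8616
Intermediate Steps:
156*55 - 18*W(2) = 156*55 - (-72)/2 = 8580 - (-72)/2 = 8580 - 18*(-2) = 8580 + 36 = 8616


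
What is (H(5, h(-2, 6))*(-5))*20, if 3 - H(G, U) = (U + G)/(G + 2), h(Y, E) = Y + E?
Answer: -1200/7 ≈ -171.43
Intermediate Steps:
h(Y, E) = E + Y
H(G, U) = 3 - (G + U)/(2 + G) (H(G, U) = 3 - (U + G)/(G + 2) = 3 - (G + U)/(2 + G))
(H(5, h(-2, 6))*(-5))*20 = (((6 - (6 - 2) + 2*5)/(2 + 5))*(-5))*20 = (((6 - 1*4 + 10)/7)*(-5))*20 = (((6 - 4 + 10)/7)*(-5))*20 = (((1/7)*12)*(-5))*20 = ((12/7)*(-5))*20 = -60/7*20 = -1200/7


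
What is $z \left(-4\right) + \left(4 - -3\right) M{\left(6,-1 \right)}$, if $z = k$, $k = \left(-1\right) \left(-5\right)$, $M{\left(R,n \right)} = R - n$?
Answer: $29$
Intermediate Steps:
$k = 5$
$z = 5$
$z \left(-4\right) + \left(4 - -3\right) M{\left(6,-1 \right)} = 5 \left(-4\right) + \left(4 - -3\right) \left(6 - -1\right) = -20 + \left(4 + 3\right) \left(6 + 1\right) = -20 + 7 \cdot 7 = -20 + 49 = 29$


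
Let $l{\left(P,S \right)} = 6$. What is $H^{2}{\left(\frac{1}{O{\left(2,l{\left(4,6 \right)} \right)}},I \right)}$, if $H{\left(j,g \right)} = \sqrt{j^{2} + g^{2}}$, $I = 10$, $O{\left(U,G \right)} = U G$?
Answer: $\frac{14401}{144} \approx 100.01$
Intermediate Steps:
$O{\left(U,G \right)} = G U$
$H{\left(j,g \right)} = \sqrt{g^{2} + j^{2}}$
$H^{2}{\left(\frac{1}{O{\left(2,l{\left(4,6 \right)} \right)}},I \right)} = \left(\sqrt{10^{2} + \left(\frac{1}{6 \cdot 2}\right)^{2}}\right)^{2} = \left(\sqrt{100 + \left(\frac{1}{12}\right)^{2}}\right)^{2} = \left(\sqrt{100 + \frac{1}{144}}\right)^{2} = \left(\sqrt{\frac{14401}{144}}\right)^{2} = \left(\frac{\sqrt{14401}}{12}\right)^{2} = \frac{14401}{144}$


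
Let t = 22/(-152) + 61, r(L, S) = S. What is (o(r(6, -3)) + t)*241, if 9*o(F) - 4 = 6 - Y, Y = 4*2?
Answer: 10068257/684 ≈ 14720.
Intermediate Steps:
Y = 8
o(F) = 2/9 (o(F) = 4/9 + (6 - 1*8)/9 = 4/9 + (6 - 8)/9 = 4/9 + (⅑)*(-2) = 4/9 - 2/9 = 2/9)
t = 4625/76 (t = 22*(-1/152) + 61 = -11/76 + 61 = 4625/76 ≈ 60.855)
(o(r(6, -3)) + t)*241 = (2/9 + 4625/76)*241 = (41777/684)*241 = 10068257/684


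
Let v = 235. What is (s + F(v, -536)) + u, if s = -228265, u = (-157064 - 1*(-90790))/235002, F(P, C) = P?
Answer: -26793786167/117501 ≈ -2.2803e+5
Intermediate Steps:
u = -33137/117501 (u = (-157064 + 90790)*(1/235002) = -66274*1/235002 = -33137/117501 ≈ -0.28201)
(s + F(v, -536)) + u = (-228265 + 235) - 33137/117501 = -228030 - 33137/117501 = -26793786167/117501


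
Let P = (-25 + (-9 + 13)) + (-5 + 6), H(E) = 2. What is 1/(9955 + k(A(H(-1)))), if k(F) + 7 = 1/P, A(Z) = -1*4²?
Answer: 20/198959 ≈ 0.00010052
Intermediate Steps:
A(Z) = -16 (A(Z) = -1*16 = -16)
P = -20 (P = (-25 + 4) + 1 = -21 + 1 = -20)
k(F) = -141/20 (k(F) = -7 + 1/(-20) = -7 - 1/20 = -141/20)
1/(9955 + k(A(H(-1)))) = 1/(9955 - 141/20) = 1/(198959/20) = 20/198959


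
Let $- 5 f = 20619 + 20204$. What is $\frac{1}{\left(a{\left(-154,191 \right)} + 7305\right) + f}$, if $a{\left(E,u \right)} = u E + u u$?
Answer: $\frac{5}{31037} \approx 0.0001611$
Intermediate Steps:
$a{\left(E,u \right)} = u^{2} + E u$ ($a{\left(E,u \right)} = E u + u^{2} = u^{2} + E u$)
$f = - \frac{40823}{5}$ ($f = - \frac{20619 + 20204}{5} = \left(- \frac{1}{5}\right) 40823 = - \frac{40823}{5} \approx -8164.6$)
$\frac{1}{\left(a{\left(-154,191 \right)} + 7305\right) + f} = \frac{1}{\left(191 \left(-154 + 191\right) + 7305\right) - \frac{40823}{5}} = \frac{1}{\left(191 \cdot 37 + 7305\right) - \frac{40823}{5}} = \frac{1}{\left(7067 + 7305\right) - \frac{40823}{5}} = \frac{1}{14372 - \frac{40823}{5}} = \frac{1}{\frac{31037}{5}} = \frac{5}{31037}$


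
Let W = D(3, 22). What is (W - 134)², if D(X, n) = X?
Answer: 17161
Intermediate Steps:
W = 3
(W - 134)² = (3 - 134)² = (-131)² = 17161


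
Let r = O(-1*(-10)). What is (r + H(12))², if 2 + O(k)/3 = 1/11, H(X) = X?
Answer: 4761/121 ≈ 39.347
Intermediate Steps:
O(k) = -63/11 (O(k) = -6 + 3/11 = -63/11)
r = -63/11 ≈ -5.7273
(r + H(12))² = (-63/11 + 12)² = (69/11)² = 4761/121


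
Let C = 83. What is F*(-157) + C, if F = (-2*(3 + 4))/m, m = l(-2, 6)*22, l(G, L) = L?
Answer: 6577/66 ≈ 99.651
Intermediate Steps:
m = 132 (m = 6*22 = 132)
F = -7/66 (F = -2*(3 + 4)/132 = -2*7*(1/132) = -14*1/132 = -7/66 ≈ -0.10606)
F*(-157) + C = -7/66*(-157) + 83 = 1099/66 + 83 = 6577/66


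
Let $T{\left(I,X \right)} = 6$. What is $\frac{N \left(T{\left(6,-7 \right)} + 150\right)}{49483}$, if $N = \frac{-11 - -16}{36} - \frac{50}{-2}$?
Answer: $\frac{11765}{148449} \approx 0.079253$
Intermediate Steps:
$N = \frac{905}{36}$ ($N = \left(-11 + 16\right) \frac{1}{36} - -25 = 5 \cdot \frac{1}{36} + 25 = \frac{5}{36} + 25 = \frac{905}{36} \approx 25.139$)
$\frac{N \left(T{\left(6,-7 \right)} + 150\right)}{49483} = \frac{\frac{905}{36} \left(6 + 150\right)}{49483} = \frac{905}{36} \cdot 156 \cdot \frac{1}{49483} = \frac{11765}{3} \cdot \frac{1}{49483} = \frac{11765}{148449}$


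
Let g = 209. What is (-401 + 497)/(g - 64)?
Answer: 96/145 ≈ 0.66207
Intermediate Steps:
(-401 + 497)/(g - 64) = (-401 + 497)/(209 - 64) = 96/145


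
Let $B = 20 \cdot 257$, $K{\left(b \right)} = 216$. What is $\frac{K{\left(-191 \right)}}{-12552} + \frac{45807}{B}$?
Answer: $\frac{23910801}{2688220} \approx 8.8947$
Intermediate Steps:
$B = 5140$
$\frac{K{\left(-191 \right)}}{-12552} + \frac{45807}{B} = \frac{216}{-12552} + \frac{45807}{5140} = 216 \left(- \frac{1}{12552}\right) + 45807 \cdot \frac{1}{5140} = - \frac{9}{523} + \frac{45807}{5140} = \frac{23910801}{2688220}$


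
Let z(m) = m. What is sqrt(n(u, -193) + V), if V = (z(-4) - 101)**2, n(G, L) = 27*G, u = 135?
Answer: 3*sqrt(1630) ≈ 121.12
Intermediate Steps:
V = 11025 (V = (-4 - 101)**2 = (-105)**2 = 11025)
sqrt(n(u, -193) + V) = sqrt(27*135 + 11025) = sqrt(3645 + 11025) = sqrt(14670) = 3*sqrt(1630)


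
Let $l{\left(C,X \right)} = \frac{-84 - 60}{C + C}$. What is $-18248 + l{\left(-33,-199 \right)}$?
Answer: $- \frac{200704}{11} \approx -18246.0$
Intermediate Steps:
$l{\left(C,X \right)} = - \frac{72}{C}$ ($l{\left(C,X \right)} = - \frac{144}{2 C} = - 144 \frac{1}{2 C} = - \frac{72}{C}$)
$-18248 + l{\left(-33,-199 \right)} = -18248 - \frac{72}{-33} = -18248 - - \frac{24}{11} = -18248 + \frac{24}{11} = - \frac{200704}{11}$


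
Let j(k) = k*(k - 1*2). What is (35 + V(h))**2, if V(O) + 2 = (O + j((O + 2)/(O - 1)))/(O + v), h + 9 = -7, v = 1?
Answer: 21891865681/18792225 ≈ 1164.9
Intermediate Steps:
h = -16 (h = -9 - 7 = -16)
j(k) = k*(-2 + k) (j(k) = k*(k - 2) = k*(-2 + k))
V(O) = -2 + (O + (-2 + (2 + O)/(-1 + O))*(2 + O)/(-1 + O))/(1 + O) (V(O) = -2 + (O + ((O + 2)/(O - 1))*(-2 + (O + 2)/(O - 1)))/(O + 1) = -2 + (O + ((2 + O)/(-1 + O))*(-2 + (2 + O)/(-1 + O)))/(1 + O) = -2 + (O + (-2 + (2 + O)/(-1 + O))*(2 + O)/(-1 + O))/(1 + O))
(35 + V(h))**2 = (35 + (6 - 1*(-16)**2 - 1*(-16)**3 + 5*(-16))/(1 + (-16)**3 - 1*(-16) - 1*(-16)**2))**2 = (35 + (6 - 1*256 - 1*(-4096) - 80)/(1 - 4096 + 16 - 1*256))**2 = (35 + (6 - 256 + 4096 - 80)/(1 - 4096 + 16 - 256))**2 = (35 + 3766/(-4335))**2 = (35 - 1/4335*3766)**2 = (35 - 3766/4335)**2 = (147959/4335)**2 = 21891865681/18792225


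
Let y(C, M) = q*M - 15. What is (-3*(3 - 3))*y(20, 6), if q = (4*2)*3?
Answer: 0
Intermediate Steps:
q = 24 (q = 8*3 = 24)
y(C, M) = -15 + 24*M (y(C, M) = 24*M - 15 = -15 + 24*M)
(-3*(3 - 3))*y(20, 6) = (-3*(3 - 3))*(-15 + 24*6) = (-3*0)*(-15 + 144) = 0*129 = 0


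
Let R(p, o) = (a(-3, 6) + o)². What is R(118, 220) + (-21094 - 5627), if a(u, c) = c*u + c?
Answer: 16543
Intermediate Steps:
a(u, c) = c + c*u
R(p, o) = (-12 + o)² (R(p, o) = (6*(1 - 3) + o)² = (6*(-2) + o)² = (-12 + o)²)
R(118, 220) + (-21094 - 5627) = (-12 + 220)² + (-21094 - 5627) = 208² - 26721 = 43264 - 26721 = 16543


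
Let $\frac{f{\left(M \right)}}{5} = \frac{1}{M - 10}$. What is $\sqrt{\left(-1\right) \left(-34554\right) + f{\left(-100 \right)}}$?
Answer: $\frac{\sqrt{16724114}}{22} \approx 185.89$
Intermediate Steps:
$f{\left(M \right)} = \frac{5}{-10 + M}$ ($f{\left(M \right)} = \frac{5}{M - 10} = \frac{5}{-10 + M}$)
$\sqrt{\left(-1\right) \left(-34554\right) + f{\left(-100 \right)}} = \sqrt{\left(-1\right) \left(-34554\right) + \frac{5}{-10 - 100}} = \sqrt{34554 + \frac{5}{-110}} = \sqrt{34554 + 5 \left(- \frac{1}{110}\right)} = \sqrt{34554 - \frac{1}{22}} = \sqrt{\frac{760187}{22}} = \frac{\sqrt{16724114}}{22}$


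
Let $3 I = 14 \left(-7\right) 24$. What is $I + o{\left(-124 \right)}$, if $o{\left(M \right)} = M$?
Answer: $-908$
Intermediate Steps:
$I = -784$ ($I = \frac{14 \left(-7\right) 24}{3} = \frac{\left(-98\right) 24}{3} = \frac{1}{3} \left(-2352\right) = -784$)
$I + o{\left(-124 \right)} = -784 - 124 = -908$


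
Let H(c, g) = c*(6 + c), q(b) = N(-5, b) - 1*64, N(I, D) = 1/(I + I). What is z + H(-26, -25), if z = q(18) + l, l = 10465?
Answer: 109209/10 ≈ 10921.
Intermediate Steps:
N(I, D) = 1/(2*I)
q(b) = -641/10 (q(b) = (1/2)/(-5) - 1*64 = (1/2)*(-1/5) - 64 = -1/10 - 64 = -641/10)
z = 104009/10 (z = -641/10 + 10465 = 104009/10 ≈ 10401.)
z + H(-26, -25) = 104009/10 - 26*(6 - 26) = 104009/10 - 26*(-20) = 104009/10 + 520 = 109209/10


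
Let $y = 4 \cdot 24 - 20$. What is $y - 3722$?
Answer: $-3646$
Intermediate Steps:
$y = 76$ ($y = 96 - 20 = 76$)
$y - 3722 = 76 - 3722 = -3646$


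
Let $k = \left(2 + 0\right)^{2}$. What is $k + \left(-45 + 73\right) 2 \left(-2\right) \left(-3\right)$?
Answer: $340$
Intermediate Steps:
$k = 4$ ($k = 2^{2} = 4$)
$k + \left(-45 + 73\right) 2 \left(-2\right) \left(-3\right) = 4 + \left(-45 + 73\right) 2 \left(-2\right) \left(-3\right) = 4 + 28 \left(\left(-4\right) \left(-3\right)\right) = 4 + 28 \cdot 12 = 4 + 336 = 340$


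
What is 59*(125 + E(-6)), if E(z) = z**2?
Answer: 9499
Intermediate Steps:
59*(125 + E(-6)) = 59*(125 + (-6)**2) = 59*(125 + 36) = 59*161 = 9499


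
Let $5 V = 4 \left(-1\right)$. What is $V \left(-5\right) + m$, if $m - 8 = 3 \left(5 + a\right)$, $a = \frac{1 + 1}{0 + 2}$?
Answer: $30$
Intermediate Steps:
$a = 1$ ($a = \frac{2}{2} = 2 \cdot \frac{1}{2} = 1$)
$V = - \frac{4}{5}$ ($V = \frac{4 \left(-1\right)}{5} = \frac{1}{5} \left(-4\right) = - \frac{4}{5} \approx -0.8$)
$m = 26$ ($m = 8 + 3 \left(5 + 1\right) = 8 + 3 \cdot 6 = 8 + 18 = 26$)
$V \left(-5\right) + m = \left(- \frac{4}{5}\right) \left(-5\right) + 26 = 4 + 26 = 30$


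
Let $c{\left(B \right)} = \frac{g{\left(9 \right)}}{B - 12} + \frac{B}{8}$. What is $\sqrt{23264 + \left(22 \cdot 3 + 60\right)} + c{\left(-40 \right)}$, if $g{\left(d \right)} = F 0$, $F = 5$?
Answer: $-5 + \sqrt{23390} \approx 147.94$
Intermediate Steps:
$g{\left(d \right)} = 0$ ($g{\left(d \right)} = 5 \cdot 0 = 0$)
$c{\left(B \right)} = \frac{B}{8}$ ($c{\left(B \right)} = \frac{0}{B - 12} + \frac{B}{8} = \frac{0}{-12 + B} + B \frac{1}{8} = 0 + \frac{B}{8} = \frac{B}{8}$)
$\sqrt{23264 + \left(22 \cdot 3 + 60\right)} + c{\left(-40 \right)} = \sqrt{23264 + \left(22 \cdot 3 + 60\right)} + \frac{1}{8} \left(-40\right) = \sqrt{23264 + \left(66 + 60\right)} - 5 = \sqrt{23264 + 126} - 5 = \sqrt{23390} - 5 = -5 + \sqrt{23390}$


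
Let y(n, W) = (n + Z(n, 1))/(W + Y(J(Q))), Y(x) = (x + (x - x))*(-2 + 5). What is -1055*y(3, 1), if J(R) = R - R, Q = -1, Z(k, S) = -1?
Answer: -2110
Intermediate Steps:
J(R) = 0
Y(x) = 3*x (Y(x) = (x + 0)*3 = x*3 = 3*x)
y(n, W) = (-1 + n)/W (y(n, W) = (n - 1)/(W + 3*0) = (-1 + n)/(W + 0) = (-1 + n)/W)
-1055*y(3, 1) = -1055*(-1 + 3)/1 = -1055*2 = -2110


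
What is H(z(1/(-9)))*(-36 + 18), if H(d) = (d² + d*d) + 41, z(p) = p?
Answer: -6646/9 ≈ -738.44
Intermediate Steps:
H(d) = 41 + 2*d² (H(d) = (d² + d²) + 41 = 2*d² + 41 = 41 + 2*d²)
H(z(1/(-9)))*(-36 + 18) = (41 + 2*(1/(-9))²)*(-36 + 18) = (41 + 2*(-⅑)²)*(-18) = (41 + 2*(1/81))*(-18) = (41 + 2/81)*(-18) = (3323/81)*(-18) = -6646/9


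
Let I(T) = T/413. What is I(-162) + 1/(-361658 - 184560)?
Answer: -88487729/225588034 ≈ -0.39225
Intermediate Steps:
I(T) = T/413 (I(T) = T*(1/413) = T/413)
I(-162) + 1/(-361658 - 184560) = (1/413)*(-162) + 1/(-361658 - 184560) = -162/413 + 1/(-546218) = -162/413 - 1/546218 = -88487729/225588034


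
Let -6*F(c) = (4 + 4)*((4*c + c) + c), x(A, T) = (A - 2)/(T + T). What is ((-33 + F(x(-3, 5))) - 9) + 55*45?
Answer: 2437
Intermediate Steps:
x(A, T) = (-2 + A)/(2*T) (x(A, T) = (-2 + A)/((2*T)) = (-2 + A)*(1/(2*T)) = (-2 + A)/(2*T))
F(c) = -8*c (F(c) = -(4 + 4)*((4*c + c) + c)/6 = -4*(5*c + c)/3 = -4*6*c/3 = -8*c)
((-33 + F(x(-3, 5))) - 9) + 55*45 = ((-33 - 4*(-2 - 3)/5) - 9) + 55*45 = ((-33 - 4*(-5)/5) - 9) + 2475 = ((-33 - 8*(-½)) - 9) + 2475 = ((-33 + 4) - 9) + 2475 = (-29 - 9) + 2475 = -38 + 2475 = 2437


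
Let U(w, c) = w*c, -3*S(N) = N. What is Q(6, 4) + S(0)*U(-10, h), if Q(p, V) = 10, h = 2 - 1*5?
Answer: 10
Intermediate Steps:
S(N) = -N/3
h = -3 (h = 2 - 5 = -3)
U(w, c) = c*w
Q(6, 4) + S(0)*U(-10, h) = 10 + (-⅓*0)*(-3*(-10)) = 10 + 0*30 = 10 + 0 = 10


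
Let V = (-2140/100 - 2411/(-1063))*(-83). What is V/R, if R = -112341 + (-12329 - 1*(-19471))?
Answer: -8439938/559132685 ≈ -0.015095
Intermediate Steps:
R = -105199 (R = -112341 + (-12329 + 19471) = -112341 + 7142 = -105199)
V = 8439938/5315 (V = (-2140*1/100 - 2411*(-1/1063))*(-83) = (-107/5 + 2411/1063)*(-83) = -101686/5315*(-83) = 8439938/5315 ≈ 1587.9)
V/R = (8439938/5315)/(-105199) = (8439938/5315)*(-1/105199) = -8439938/559132685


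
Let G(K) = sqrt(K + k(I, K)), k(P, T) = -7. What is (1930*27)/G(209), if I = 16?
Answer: 26055*sqrt(202)/101 ≈ 3666.4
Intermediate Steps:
G(K) = sqrt(-7 + K) (G(K) = sqrt(K - 7) = sqrt(-7 + K))
(1930*27)/G(209) = (1930*27)/(sqrt(-7 + 209)) = 52110/(sqrt(202)) = 52110*(sqrt(202)/202) = 26055*sqrt(202)/101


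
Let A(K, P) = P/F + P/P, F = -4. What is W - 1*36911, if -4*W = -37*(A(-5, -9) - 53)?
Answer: -597939/16 ≈ -37371.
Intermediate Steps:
A(K, P) = 1 - P/4 (A(K, P) = P/(-4) + P/P = P*(-¼) + 1 = -P/4 + 1 = 1 - P/4)
W = -7363/16 (W = -(-37)*((1 - ¼*(-9)) - 53)/4 = -(-37)*((1 + 9/4) - 53)/4 = -(-37)*(13/4 - 53)/4 = -(-37)*(-199)/(4*4) = -¼*7363/4 = -7363/16 ≈ -460.19)
W - 1*36911 = -7363/16 - 1*36911 = -7363/16 - 36911 = -597939/16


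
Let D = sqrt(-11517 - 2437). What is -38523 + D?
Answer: -38523 + I*sqrt(13954) ≈ -38523.0 + 118.13*I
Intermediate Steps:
D = I*sqrt(13954) (D = sqrt(-13954) = I*sqrt(13954) ≈ 118.13*I)
-38523 + D = -38523 + I*sqrt(13954)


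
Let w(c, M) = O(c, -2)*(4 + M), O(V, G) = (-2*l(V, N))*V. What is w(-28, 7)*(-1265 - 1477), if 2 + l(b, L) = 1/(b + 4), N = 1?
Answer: 3448522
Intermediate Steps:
l(b, L) = -2 + 1/(4 + b) (l(b, L) = -2 + 1/(b + 4) = -2 + 1/(4 + b))
O(V, G) = -2*V*(-7 - 2*V)/(4 + V) (O(V, G) = (-2*(-7 - 2*V)/(4 + V))*V = -2*V*(-7 - 2*V)/(4 + V))
w(c, M) = 2*c*(4 + M)*(7 + 2*c)/(4 + c) (w(c, M) = (2*c*(7 + 2*c)/(4 + c))*(4 + M) = 2*c*(4 + M)*(7 + 2*c)/(4 + c))
w(-28, 7)*(-1265 - 1477) = (2*(-28)*(4 + 7)*(7 + 2*(-28))/(4 - 28))*(-1265 - 1477) = (2*(-28)*11*(7 - 56)/(-24))*(-2742) = (2*(-28)*(-1/24)*11*(-49))*(-2742) = -3773/3*(-2742) = 3448522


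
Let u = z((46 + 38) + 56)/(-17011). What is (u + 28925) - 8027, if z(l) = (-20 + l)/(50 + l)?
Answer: 6754421670/323209 ≈ 20898.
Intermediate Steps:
z(l) = (-20 + l)/(50 + l)
u = -12/323209 (u = ((-20 + ((46 + 38) + 56))/(50 + ((46 + 38) + 56)))/(-17011) = ((-20 + (84 + 56))/(50 + (84 + 56)))*(-1/17011) = ((-20 + 140)/(50 + 140))*(-1/17011) = (120/190)*(-1/17011) = ((1/190)*120)*(-1/17011) = (12/19)*(-1/17011) = -12/323209 ≈ -3.7128e-5)
(u + 28925) - 8027 = (-12/323209 + 28925) - 8027 = 9348820313/323209 - 8027 = 6754421670/323209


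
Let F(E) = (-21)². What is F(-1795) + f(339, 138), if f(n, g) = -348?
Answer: 93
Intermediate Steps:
F(E) = 441
F(-1795) + f(339, 138) = 441 - 348 = 93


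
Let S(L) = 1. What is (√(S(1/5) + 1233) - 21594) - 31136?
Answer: -52730 + √1234 ≈ -52695.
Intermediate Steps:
(√(S(1/5) + 1233) - 21594) - 31136 = (√(1 + 1233) - 21594) - 31136 = (√1234 - 21594) - 31136 = (-21594 + √1234) - 31136 = -52730 + √1234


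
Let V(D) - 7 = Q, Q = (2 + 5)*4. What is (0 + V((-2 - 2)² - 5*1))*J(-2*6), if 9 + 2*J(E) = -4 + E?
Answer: -875/2 ≈ -437.50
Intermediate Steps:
Q = 28 (Q = 7*4 = 28)
J(E) = -13/2 + E/2 (J(E) = -9/2 + (-4 + E)/2 = -9/2 + (-2 + E/2) = -13/2 + E/2)
V(D) = 35 (V(D) = 7 + 28 = 35)
(0 + V((-2 - 2)² - 5*1))*J(-2*6) = (0 + 35)*(-13/2 + (-2*6)/2) = 35*(-13/2 + (½)*(-12)) = 35*(-13/2 - 6) = 35*(-25/2) = -875/2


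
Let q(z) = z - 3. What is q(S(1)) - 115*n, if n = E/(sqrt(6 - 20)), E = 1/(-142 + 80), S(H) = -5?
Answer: -8 - 115*I*sqrt(14)/868 ≈ -8.0 - 0.49573*I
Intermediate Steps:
q(z) = -3 + z
E = -1/62 (E = 1/(-62) = -1/62 ≈ -0.016129)
n = I*sqrt(14)/868 (n = -1/(62*sqrt(6 - 20)) = -(-I*sqrt(14)/14)/62 = -(-1)*I*sqrt(14)/868 = I*sqrt(14)/868 ≈ 0.0043107*I)
q(S(1)) - 115*n = (-3 - 5) - 115*I*sqrt(14)/868 = -8 - 115*I*sqrt(14)/868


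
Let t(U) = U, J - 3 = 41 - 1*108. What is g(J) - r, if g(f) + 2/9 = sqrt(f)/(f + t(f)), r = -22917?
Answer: 206251/9 - I/16 ≈ 22917.0 - 0.0625*I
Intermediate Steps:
J = -64 (J = 3 + (41 - 1*108) = 3 + (41 - 108) = 3 - 67 = -64)
g(f) = -2/9 + 1/(2*sqrt(f)) (g(f) = -2/9 + sqrt(f)/(f + f) = -2/9 + sqrt(f)/((2*f)) = -2/9 + (1/(2*f))*sqrt(f) = -2/9 + 1/(2*sqrt(f)))
g(J) - r = (-2/9 + 1/(2*sqrt(-64))) - 1*(-22917) = (-2/9 + (-I/8)/2) + 22917 = (-2/9 - I/16) + 22917 = 206251/9 - I/16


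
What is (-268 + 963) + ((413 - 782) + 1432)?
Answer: 1758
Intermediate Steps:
(-268 + 963) + ((413 - 782) + 1432) = 695 + (-369 + 1432) = 695 + 1063 = 1758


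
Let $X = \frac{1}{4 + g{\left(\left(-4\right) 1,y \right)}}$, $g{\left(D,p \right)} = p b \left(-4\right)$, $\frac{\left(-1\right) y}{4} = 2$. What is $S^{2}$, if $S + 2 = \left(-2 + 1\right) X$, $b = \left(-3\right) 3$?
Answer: $\frac{321489}{80656} \approx 3.9859$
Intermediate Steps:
$b = -9$
$y = -8$ ($y = \left(-4\right) 2 = -8$)
$g{\left(D,p \right)} = 36 p$ ($g{\left(D,p \right)} = p \left(-9\right) \left(-4\right) = - 9 p \left(-4\right) = 36 p$)
$X = - \frac{1}{284}$ ($X = \frac{1}{4 + 36 \left(-8\right)} = \frac{1}{4 - 288} = \frac{1}{-284} = - \frac{1}{284} \approx -0.0035211$)
$S = - \frac{567}{284}$ ($S = -2 + \left(-2 + 1\right) \left(- \frac{1}{284}\right) = -2 - - \frac{1}{284} = -2 + \frac{1}{284} = - \frac{567}{284} \approx -1.9965$)
$S^{2} = \left(- \frac{567}{284}\right)^{2} = \frac{321489}{80656}$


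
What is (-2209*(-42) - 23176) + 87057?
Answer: 156659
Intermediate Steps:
(-2209*(-42) - 23176) + 87057 = (92778 - 23176) + 87057 = 69602 + 87057 = 156659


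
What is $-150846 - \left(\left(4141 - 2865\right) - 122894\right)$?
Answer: $-29228$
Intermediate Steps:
$-150846 - \left(\left(4141 - 2865\right) - 122894\right) = -150846 - \left(1276 - 122894\right) = -150846 - -121618 = -150846 + 121618 = -29228$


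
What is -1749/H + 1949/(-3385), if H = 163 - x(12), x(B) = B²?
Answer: -5957396/64315 ≈ -92.628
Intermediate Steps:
H = 19 (H = 163 - 1*12² = 163 - 1*144 = 163 - 144 = 19)
-1749/H + 1949/(-3385) = -1749/19 + 1949/(-3385) = -1749*1/19 + 1949*(-1/3385) = -1749/19 - 1949/3385 = -5957396/64315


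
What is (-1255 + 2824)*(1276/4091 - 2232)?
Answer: -14324712684/4091 ≈ -3.5015e+6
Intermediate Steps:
(-1255 + 2824)*(1276/4091 - 2232) = 1569*(1276*(1/4091) - 2232) = 1569*(1276/4091 - 2232) = 1569*(-9129836/4091) = -14324712684/4091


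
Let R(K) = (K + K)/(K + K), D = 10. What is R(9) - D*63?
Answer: -629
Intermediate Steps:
R(K) = 1 (R(K) = (2*K)/((2*K)) = (2*K)*(1/(2*K)) = 1)
R(9) - D*63 = 1 - 1*10*63 = 1 - 10*63 = 1 - 630 = -629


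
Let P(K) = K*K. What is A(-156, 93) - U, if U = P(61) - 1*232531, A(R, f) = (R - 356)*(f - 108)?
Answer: 236490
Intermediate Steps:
P(K) = K²
A(R, f) = (-356 + R)*(-108 + f)
U = -228810 (U = 61² - 1*232531 = 3721 - 232531 = -228810)
A(-156, 93) - U = (38448 - 356*93 - 108*(-156) - 156*93) - 1*(-228810) = (38448 - 33108 + 16848 - 14508) + 228810 = 7680 + 228810 = 236490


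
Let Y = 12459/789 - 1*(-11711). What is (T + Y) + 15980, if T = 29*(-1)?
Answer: 7279259/263 ≈ 27678.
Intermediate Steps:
T = -29
Y = 3084146/263 (Y = 12459*(1/789) + 11711 = 4153/263 + 11711 = 3084146/263 ≈ 11727.)
(T + Y) + 15980 = (-29 + 3084146/263) + 15980 = 3076519/263 + 15980 = 7279259/263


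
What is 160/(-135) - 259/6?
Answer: -2395/54 ≈ -44.352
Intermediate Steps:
160/(-135) - 259/6 = 160*(-1/135) - 259*1/6 = -32/27 - 259/6 = -2395/54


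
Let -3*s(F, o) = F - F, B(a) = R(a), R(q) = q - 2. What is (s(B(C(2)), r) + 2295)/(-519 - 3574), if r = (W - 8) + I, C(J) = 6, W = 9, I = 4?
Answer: -2295/4093 ≈ -0.56071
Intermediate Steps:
R(q) = -2 + q
B(a) = -2 + a
r = 5 (r = (9 - 8) + 4 = 1 + 4 = 5)
s(F, o) = 0 (s(F, o) = -(F - F)/3 = -⅓*0 = 0)
(s(B(C(2)), r) + 2295)/(-519 - 3574) = (0 + 2295)/(-519 - 3574) = 2295/(-4093) = 2295*(-1/4093) = -2295/4093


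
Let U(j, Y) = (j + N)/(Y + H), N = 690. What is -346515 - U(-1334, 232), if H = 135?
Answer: -127170361/367 ≈ -3.4651e+5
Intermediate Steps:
U(j, Y) = (690 + j)/(135 + Y) (U(j, Y) = (j + 690)/(Y + 135) = (690 + j)/(135 + Y))
-346515 - U(-1334, 232) = -346515 - (690 - 1334)/(135 + 232) = -346515 - (-644)/367 = -346515 - 1*(-644/367) = -346515 + 644/367 = -127170361/367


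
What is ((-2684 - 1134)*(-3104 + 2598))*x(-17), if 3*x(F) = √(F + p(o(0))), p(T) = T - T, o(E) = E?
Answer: 1931908*I*√17/3 ≈ 2.6552e+6*I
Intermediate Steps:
p(T) = 0
x(F) = √F/3 (x(F) = √(F + 0)/3 = √F/3)
((-2684 - 1134)*(-3104 + 2598))*x(-17) = ((-2684 - 1134)*(-3104 + 2598))*(√(-17)/3) = (-3818*(-506))*((I*√17)/3) = 1931908*(I*√17/3) = 1931908*I*√17/3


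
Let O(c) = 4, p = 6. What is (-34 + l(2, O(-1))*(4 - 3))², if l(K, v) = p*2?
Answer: 484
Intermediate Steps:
l(K, v) = 12 (l(K, v) = 6*2 = 12)
(-34 + l(2, O(-1))*(4 - 3))² = (-34 + 12*(4 - 3))² = (-34 + 12*1)² = (-34 + 12)² = (-22)² = 484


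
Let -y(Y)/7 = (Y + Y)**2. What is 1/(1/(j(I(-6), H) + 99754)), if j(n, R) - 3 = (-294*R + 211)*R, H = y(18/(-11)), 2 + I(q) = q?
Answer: -22967623091/14641 ≈ -1.5687e+6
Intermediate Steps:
I(q) = -2 + q
y(Y) = -28*Y**2 (y(Y) = -7*(Y + Y)**2 = -7*4*Y**2 = -28*Y**2)
H = -9072/121 (H = -28*(18/(-11))**2 = -28*(18*(-1/11))**2 = -28*(-18/11)**2 = -28*324/121 = -9072/121 ≈ -74.975)
j(n, R) = 3 + R*(211 - 294*R) (j(n, R) = 3 + (-294*R + 211)*R = 3 + (211 - 294*R)*R = 3 + R*(211 - 294*R))
1/(1/(j(I(-6), H) + 99754)) = 1/(1/((3 - 294*(-9072/121)**2 + 211*(-9072/121)) + 99754)) = 1/(1/((3 - 294*82301184/14641 - 1914192/121) + 99754)) = 1/(1/((3 - 24196548096/14641 - 1914192/121) + 99754)) = 1/(1/(-24428121405/14641 + 99754)) = 1/(1/(-22967623091/14641)) = 1/(-14641/22967623091) = -22967623091/14641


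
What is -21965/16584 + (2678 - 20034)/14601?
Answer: -202847623/80714328 ≈ -2.5132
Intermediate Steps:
-21965/16584 + (2678 - 20034)/14601 = -21965*1/16584 - 17356*1/14601 = -21965/16584 - 17356/14601 = -202847623/80714328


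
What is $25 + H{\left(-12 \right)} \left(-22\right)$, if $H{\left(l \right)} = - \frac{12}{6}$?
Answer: $69$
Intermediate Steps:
$H{\left(l \right)} = -2$ ($H{\left(l \right)} = \left(-12\right) \frac{1}{6} = -2$)
$25 + H{\left(-12 \right)} \left(-22\right) = 25 - -44 = 25 + 44 = 69$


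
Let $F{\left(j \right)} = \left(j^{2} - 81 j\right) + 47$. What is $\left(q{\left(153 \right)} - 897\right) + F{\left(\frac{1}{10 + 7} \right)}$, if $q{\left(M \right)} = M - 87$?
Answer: $- \frac{227952}{289} \approx -788.76$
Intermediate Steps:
$q{\left(M \right)} = -87 + M$
$F{\left(j \right)} = 47 + j^{2} - 81 j$
$\left(q{\left(153 \right)} - 897\right) + F{\left(\frac{1}{10 + 7} \right)} = \left(\left(-87 + 153\right) - 897\right) + \left(47 + \left(\frac{1}{10 + 7}\right)^{2} - \frac{81}{10 + 7}\right) = \left(66 - 897\right) + \left(47 + \left(\frac{1}{17}\right)^{2} - \frac{81}{17}\right) = -831 + \left(47 + \left(\frac{1}{17}\right)^{2} - \frac{81}{17}\right) = -831 + \left(47 + \frac{1}{289} - \frac{81}{17}\right) = -831 + \frac{12207}{289} = - \frac{227952}{289}$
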